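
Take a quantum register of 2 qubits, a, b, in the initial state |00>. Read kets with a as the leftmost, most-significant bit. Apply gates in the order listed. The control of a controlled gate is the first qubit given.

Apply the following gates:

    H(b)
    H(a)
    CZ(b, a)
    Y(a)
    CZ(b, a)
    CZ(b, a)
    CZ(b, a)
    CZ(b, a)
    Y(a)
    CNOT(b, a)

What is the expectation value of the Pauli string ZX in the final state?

The expectation value of ZX is -1.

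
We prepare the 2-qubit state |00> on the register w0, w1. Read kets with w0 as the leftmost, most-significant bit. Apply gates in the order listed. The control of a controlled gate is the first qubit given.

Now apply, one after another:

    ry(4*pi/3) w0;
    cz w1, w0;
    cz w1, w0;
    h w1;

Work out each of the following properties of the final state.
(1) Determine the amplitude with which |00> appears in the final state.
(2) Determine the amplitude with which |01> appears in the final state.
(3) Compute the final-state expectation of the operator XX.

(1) |00> carries amplitude -sqrt(2)/4 in the final state. Key observation: gates 2-3 undo each other exactly, leaving only the rest of the circuit to track.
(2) The amplitude on |01> is -sqrt(2)/4.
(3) In the final state, XX has expectation -sqrt(3)/2.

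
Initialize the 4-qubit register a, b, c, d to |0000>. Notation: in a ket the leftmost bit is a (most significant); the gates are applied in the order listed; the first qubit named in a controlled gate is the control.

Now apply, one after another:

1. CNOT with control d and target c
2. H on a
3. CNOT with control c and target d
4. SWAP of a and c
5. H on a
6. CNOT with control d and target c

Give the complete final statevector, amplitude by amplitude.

After the circuit, the state carries amplitude 1/2 on |0000>, 1/2 on |0010>, 1/2 on |1000>, 1/2 on |1010>, and 0 on every other basis state.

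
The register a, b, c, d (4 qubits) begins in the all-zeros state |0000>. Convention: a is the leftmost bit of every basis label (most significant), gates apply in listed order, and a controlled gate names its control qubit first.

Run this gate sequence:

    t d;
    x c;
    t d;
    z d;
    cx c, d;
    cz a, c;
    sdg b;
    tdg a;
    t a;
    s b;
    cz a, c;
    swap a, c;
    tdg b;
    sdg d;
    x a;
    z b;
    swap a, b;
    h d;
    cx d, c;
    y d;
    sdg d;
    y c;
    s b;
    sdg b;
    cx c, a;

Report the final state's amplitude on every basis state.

The final amplitudes are -sqrt(2)*I/2 on |0000>, sqrt(2)/2 on |1011>, and 0 on every other basis state. Key observation: gates 6-11 undo each other exactly, leaving only the rest of the circuit to track.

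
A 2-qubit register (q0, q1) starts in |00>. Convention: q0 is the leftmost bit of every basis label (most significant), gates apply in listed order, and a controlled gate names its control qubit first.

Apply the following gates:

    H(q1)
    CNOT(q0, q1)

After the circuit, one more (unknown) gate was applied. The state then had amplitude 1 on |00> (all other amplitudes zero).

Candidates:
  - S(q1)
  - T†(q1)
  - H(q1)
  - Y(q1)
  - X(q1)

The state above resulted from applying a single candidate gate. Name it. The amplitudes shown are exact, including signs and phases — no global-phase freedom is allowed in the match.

It was H(q1) that produced the state shown.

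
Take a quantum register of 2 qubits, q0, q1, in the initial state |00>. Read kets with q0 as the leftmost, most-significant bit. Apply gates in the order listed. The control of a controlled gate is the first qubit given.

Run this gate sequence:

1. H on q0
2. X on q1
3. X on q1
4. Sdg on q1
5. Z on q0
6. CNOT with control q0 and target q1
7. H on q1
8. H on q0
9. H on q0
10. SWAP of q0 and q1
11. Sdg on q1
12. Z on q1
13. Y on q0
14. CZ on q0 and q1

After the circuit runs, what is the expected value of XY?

In the final state, XY has expectation -1.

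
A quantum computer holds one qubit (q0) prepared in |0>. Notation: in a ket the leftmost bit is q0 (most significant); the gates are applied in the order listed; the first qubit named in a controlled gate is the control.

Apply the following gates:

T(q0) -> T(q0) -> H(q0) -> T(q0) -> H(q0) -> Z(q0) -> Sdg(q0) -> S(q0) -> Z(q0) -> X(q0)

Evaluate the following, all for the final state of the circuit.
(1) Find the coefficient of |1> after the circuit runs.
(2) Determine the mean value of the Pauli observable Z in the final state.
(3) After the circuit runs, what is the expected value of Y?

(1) |1> carries amplitude 1/2 + exp(I*pi/4)/2 in the final state. Key observation: the block from step 6 through step 9 cancels to the identity and can be dropped.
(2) In the final state, Z has expectation -sqrt(2)/2.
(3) The expectation value of Y is sqrt(2)/2.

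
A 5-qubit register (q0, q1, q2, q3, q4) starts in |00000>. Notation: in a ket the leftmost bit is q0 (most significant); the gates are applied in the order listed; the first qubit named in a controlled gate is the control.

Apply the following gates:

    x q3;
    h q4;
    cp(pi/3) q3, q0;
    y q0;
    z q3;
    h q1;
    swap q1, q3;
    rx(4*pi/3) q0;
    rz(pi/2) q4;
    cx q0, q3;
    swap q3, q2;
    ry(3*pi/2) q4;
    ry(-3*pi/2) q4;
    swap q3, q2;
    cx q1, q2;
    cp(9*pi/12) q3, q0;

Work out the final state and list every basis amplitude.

The final amplitudes are sqrt(3)*exp(3*I*pi/4)/4 on |01100>, -sqrt(3)*exp(I*pi/4)/4 on |01101>, sqrt(3)*exp(3*I*pi/4)/4 on |01110>, -sqrt(3)*exp(I*pi/4)/4 on |01111>, exp(I*pi/4)/4 on |11100>, exp(3*I*pi/4)/4 on |11101>, -1/4 on |11110>, -I/4 on |11111>, and 0 on every other basis state.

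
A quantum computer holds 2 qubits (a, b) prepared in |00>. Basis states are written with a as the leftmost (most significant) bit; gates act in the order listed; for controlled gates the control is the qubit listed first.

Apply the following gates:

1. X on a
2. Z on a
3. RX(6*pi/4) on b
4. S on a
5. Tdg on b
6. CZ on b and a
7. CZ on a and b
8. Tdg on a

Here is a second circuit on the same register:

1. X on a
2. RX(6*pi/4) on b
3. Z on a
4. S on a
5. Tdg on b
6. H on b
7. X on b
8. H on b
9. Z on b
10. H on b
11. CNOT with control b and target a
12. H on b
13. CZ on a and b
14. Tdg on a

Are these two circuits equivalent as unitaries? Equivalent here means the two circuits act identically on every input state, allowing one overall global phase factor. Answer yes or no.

No, they are not equivalent — no single phase factor reconciles the two unitaries.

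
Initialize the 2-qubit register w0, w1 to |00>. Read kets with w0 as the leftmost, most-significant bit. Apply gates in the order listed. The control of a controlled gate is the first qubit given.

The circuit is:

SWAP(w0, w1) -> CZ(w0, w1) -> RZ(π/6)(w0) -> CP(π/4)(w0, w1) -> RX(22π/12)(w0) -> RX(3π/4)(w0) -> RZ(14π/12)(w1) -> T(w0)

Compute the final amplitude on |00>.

The amplitude on |00> is (-sqrt(2*sqrt(2) + 4)/8 + sqrt(4 - 2*sqrt(2))/8 + sqrt(12 - 6*sqrt(2))/8 + sqrt(6*sqrt(2) + 12)/8)*exp(I*pi/3).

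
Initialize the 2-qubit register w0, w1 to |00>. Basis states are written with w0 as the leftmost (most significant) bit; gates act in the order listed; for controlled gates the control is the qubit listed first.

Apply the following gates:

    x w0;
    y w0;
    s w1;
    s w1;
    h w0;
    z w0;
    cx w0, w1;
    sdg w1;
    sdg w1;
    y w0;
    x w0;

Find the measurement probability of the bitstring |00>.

A full measurement returns |00> with probability 1/2.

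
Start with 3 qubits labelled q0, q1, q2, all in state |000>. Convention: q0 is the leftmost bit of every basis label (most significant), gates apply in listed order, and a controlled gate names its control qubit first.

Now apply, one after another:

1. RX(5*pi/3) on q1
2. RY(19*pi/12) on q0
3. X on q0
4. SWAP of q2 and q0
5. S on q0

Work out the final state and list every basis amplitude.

The final amplitudes are -3*sqrt(sqrt(2) + 2)/8 + sqrt(6 - 3*sqrt(2))/8 on |000>, 3*sqrt(2 - sqrt(2))/8 + sqrt(3*sqrt(2) + 6)/8 on |001>, -I*sqrt(3*sqrt(2) + 6)/8 + I*sqrt(2 - sqrt(2))/8 on |010>, I*sqrt(6 - 3*sqrt(2))/8 + I*sqrt(sqrt(2) + 2)/8 on |011>, 0 on |100>, 0 on |101>, 0 on |110>, 0 on |111>.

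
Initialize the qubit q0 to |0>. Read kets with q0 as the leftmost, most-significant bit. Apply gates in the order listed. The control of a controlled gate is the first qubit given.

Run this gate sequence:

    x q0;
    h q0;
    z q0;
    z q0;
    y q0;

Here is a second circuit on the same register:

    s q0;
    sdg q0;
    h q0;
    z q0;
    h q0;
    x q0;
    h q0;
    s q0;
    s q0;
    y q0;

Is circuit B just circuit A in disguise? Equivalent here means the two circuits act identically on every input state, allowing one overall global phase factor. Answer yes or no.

Yes, they are equivalent — the unitaries differ by at most a global phase.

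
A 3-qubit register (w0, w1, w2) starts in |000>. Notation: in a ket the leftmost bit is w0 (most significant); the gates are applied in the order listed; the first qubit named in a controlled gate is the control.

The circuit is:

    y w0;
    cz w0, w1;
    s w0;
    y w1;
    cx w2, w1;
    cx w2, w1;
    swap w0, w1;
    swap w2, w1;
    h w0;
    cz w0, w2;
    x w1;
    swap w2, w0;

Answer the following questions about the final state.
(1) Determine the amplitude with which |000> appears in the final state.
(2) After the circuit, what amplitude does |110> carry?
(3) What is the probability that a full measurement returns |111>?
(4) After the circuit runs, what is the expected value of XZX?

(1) The amplitude on |000> is 0. Key observation: steps 5-6 multiply out to the identity, so the circuit reduces to the remaining gates.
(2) |110> carries amplitude -sqrt(2)*I/2 in the final state.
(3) Outcome |111> occurs with probability 1/2.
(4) The observable XZX averages to 0.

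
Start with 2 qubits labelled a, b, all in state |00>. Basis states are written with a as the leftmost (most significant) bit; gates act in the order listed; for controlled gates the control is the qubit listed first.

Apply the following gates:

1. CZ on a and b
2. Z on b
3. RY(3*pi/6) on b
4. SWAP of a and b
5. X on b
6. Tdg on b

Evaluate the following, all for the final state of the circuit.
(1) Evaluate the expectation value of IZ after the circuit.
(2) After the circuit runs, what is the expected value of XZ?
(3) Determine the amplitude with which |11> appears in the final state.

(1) In the final state, IZ has expectation -1.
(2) In the final state, XZ has expectation -1.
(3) |11> carries amplitude -sqrt(2)*exp(3*I*pi/4)/2 in the final state.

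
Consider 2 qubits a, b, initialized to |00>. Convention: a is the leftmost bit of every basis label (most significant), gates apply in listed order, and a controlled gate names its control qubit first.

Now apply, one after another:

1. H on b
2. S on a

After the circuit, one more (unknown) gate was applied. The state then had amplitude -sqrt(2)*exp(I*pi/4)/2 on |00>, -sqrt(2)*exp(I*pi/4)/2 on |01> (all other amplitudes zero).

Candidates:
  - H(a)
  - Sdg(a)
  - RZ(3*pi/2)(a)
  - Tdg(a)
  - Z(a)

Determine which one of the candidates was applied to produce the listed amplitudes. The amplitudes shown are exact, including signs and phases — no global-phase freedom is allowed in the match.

The applied gate was RZ(3*pi/2)(a).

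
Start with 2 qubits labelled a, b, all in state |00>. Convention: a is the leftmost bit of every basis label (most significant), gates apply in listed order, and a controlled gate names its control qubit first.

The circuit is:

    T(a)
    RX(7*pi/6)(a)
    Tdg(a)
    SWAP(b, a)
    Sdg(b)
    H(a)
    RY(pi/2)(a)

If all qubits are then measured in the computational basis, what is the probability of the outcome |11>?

Outcome |11> occurs with probability sqrt(3)/4 + 1/2.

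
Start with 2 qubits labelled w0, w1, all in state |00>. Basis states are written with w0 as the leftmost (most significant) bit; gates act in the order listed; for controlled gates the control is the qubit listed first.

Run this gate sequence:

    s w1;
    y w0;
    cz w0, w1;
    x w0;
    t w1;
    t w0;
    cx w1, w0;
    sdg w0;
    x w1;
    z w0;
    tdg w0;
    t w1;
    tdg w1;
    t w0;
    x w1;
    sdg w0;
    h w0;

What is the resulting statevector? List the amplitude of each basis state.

After the circuit, the state carries amplitude sqrt(2)*I/2 on |00>, 0 on |01>, sqrt(2)*I/2 on |10>, 0 on |11>.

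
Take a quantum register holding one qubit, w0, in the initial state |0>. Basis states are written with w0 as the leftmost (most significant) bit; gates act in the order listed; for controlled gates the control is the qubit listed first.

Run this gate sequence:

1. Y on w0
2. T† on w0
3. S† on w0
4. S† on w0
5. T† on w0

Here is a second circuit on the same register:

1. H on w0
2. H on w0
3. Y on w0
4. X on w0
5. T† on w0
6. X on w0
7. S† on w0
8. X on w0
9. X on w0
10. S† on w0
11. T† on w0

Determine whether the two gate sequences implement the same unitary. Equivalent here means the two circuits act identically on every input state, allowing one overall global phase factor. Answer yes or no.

No — the two circuits implement different unitaries, even allowing a global phase.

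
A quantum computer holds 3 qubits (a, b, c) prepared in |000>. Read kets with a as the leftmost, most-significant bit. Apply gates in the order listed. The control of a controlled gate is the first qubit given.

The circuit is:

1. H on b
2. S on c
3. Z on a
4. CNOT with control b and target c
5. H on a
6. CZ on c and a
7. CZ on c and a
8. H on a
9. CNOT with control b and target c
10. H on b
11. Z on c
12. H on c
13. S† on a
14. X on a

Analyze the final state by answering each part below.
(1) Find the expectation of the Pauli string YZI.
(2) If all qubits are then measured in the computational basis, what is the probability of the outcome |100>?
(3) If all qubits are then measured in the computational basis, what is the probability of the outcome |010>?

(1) The observable YZI averages to 0.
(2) Outcome |100> occurs with probability 1/2.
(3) A full measurement returns |010> with probability 0.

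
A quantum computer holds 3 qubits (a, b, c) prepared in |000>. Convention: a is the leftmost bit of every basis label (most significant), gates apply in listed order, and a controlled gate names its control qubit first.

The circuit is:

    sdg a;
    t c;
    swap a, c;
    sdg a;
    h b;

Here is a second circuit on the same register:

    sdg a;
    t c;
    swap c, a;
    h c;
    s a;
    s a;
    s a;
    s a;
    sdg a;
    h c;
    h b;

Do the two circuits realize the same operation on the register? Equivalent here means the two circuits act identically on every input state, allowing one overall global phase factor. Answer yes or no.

Yes: on every input state the two circuits agree up to one overall phase factor.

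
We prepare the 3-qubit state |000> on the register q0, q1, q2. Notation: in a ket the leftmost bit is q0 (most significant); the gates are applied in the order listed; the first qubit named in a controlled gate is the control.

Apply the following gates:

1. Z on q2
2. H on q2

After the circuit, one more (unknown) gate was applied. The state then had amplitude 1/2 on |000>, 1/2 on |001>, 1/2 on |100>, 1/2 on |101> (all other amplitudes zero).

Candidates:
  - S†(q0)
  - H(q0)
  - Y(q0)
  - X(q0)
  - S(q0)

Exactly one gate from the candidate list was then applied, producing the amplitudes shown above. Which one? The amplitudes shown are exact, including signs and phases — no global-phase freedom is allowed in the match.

The unique candidate consistent with the amplitudes is H(q0).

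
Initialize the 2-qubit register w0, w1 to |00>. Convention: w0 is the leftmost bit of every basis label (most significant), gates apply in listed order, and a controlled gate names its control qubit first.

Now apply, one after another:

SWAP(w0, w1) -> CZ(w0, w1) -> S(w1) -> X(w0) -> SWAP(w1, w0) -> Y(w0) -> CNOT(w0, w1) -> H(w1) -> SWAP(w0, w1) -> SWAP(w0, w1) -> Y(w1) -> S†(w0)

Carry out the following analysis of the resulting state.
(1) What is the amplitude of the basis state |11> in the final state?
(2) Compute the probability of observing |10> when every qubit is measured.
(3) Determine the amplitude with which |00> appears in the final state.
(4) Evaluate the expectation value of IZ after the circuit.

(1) The final state's coefficient on |11> equals sqrt(2)*I/2. Key observation: steps 9-10 multiply out to the identity, so the circuit reduces to the remaining gates.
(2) The probability of measuring |10> is 1/2.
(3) The amplitude on |00> is 0.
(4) In the final state, IZ has expectation 0.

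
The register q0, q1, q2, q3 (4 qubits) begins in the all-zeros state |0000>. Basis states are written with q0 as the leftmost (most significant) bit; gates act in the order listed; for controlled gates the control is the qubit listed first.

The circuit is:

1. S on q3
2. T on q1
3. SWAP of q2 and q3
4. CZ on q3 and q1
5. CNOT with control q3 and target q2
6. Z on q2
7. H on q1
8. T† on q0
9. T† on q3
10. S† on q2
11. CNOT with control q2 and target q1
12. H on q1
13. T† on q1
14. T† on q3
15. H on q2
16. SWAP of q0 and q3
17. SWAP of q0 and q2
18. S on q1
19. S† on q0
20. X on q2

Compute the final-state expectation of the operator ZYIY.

The expectation value of ZYIY is 0.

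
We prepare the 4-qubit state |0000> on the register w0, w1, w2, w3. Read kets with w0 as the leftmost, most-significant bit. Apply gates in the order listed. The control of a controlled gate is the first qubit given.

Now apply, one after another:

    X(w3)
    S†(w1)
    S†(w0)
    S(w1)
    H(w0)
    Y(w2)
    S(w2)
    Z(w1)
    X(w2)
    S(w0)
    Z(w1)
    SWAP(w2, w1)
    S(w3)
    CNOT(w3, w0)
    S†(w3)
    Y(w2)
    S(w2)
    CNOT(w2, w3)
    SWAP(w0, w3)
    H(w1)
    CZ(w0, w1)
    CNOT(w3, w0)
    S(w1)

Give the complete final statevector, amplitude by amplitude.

The final amplitudes are I/2 on |0010>, -1/2 on |0110>, 1/2 on |1011>, I/2 on |1111>, and 0 on every other basis state.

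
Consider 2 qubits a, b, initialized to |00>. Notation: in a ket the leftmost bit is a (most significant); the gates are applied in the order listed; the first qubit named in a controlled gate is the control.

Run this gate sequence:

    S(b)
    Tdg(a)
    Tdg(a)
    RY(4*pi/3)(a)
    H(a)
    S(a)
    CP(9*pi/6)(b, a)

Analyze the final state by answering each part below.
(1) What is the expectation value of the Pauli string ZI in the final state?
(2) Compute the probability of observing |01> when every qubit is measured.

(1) The expectation value of ZI is -sqrt(3)/2.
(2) The probability of measuring |01> is 0.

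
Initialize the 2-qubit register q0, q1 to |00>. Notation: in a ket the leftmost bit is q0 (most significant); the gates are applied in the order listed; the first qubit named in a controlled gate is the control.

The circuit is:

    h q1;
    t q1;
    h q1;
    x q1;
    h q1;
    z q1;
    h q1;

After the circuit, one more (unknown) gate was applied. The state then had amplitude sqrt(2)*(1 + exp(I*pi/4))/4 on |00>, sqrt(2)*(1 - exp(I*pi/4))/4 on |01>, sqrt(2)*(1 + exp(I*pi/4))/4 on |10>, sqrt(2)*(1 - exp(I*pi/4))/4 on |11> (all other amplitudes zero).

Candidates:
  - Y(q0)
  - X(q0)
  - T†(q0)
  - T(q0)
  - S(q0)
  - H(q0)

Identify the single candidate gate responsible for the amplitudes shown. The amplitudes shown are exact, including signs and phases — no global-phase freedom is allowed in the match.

The applied gate was H(q0). Key observation: gates 3-6 undo each other exactly, leaving only the rest of the circuit to track.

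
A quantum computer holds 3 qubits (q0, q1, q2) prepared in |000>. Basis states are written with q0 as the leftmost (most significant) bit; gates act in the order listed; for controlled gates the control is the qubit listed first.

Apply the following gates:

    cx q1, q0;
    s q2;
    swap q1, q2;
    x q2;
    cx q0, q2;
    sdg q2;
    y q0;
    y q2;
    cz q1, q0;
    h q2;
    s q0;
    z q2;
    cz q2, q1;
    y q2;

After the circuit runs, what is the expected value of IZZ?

The observable IZZ averages to 0.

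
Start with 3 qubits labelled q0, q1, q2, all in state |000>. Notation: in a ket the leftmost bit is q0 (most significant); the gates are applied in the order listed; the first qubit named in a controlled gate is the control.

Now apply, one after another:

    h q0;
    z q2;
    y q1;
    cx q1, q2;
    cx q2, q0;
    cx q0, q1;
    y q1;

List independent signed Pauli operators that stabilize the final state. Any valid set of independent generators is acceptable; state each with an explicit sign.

The stabilizer group can be generated by -XXI, +ZZI, -IIZ, among other valid generating sets.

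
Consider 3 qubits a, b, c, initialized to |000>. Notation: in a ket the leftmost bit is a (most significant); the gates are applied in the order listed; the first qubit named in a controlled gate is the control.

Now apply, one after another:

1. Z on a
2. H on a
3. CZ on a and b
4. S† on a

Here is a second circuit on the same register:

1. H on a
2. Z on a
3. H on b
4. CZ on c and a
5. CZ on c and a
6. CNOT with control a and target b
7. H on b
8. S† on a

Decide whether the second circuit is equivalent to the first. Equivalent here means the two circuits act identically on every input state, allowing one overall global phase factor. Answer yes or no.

No, they are not equivalent — no single phase factor reconciles the two unitaries.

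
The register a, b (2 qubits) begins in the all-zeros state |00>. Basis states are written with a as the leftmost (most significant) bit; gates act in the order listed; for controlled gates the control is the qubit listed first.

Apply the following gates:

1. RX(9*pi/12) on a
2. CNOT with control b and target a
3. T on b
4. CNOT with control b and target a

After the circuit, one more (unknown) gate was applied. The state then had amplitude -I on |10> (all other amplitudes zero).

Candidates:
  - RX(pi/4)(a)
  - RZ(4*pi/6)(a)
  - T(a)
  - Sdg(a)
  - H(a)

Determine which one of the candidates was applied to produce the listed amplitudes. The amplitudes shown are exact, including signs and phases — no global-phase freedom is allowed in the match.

It was RX(pi/4)(a) that produced the state shown.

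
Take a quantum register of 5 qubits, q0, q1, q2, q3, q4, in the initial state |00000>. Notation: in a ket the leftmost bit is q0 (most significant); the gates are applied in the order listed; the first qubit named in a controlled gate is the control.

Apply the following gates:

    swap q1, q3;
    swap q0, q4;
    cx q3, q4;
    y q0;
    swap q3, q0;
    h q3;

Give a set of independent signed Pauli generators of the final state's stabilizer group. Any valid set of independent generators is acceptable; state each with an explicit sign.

The final state is stabilized by the group generated by -IIIXI, +ZIIII, +IZIII, +IIZII, +IIIIZ; other independent generating sets are equally valid.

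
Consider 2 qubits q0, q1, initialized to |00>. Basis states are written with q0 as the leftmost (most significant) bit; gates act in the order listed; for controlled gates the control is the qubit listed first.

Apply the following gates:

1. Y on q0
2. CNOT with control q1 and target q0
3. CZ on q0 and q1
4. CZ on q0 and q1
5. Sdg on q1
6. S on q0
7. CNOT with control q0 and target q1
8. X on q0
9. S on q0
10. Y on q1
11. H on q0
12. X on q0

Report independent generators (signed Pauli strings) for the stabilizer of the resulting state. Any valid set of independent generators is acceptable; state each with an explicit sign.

The final state is stabilized by the group generated by +XI, +IZ; other independent generating sets are equally valid. Key observation: steps 3-4 multiply out to the identity, so the circuit reduces to the remaining gates.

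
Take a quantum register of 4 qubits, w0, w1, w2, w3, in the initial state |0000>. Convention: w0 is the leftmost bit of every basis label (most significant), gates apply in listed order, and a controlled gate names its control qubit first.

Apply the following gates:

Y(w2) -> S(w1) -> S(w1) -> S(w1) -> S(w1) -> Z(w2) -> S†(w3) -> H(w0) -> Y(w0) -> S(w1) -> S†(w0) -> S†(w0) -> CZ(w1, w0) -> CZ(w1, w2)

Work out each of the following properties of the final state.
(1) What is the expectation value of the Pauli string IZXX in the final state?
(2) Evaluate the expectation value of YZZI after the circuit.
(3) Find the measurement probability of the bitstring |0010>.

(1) The observable IZXX averages to 0. Key observation: the block from step 2 through step 5 cancels to the identity and can be dropped.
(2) The observable YZZI averages to 0.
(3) The probability of measuring |0010> is 1/2.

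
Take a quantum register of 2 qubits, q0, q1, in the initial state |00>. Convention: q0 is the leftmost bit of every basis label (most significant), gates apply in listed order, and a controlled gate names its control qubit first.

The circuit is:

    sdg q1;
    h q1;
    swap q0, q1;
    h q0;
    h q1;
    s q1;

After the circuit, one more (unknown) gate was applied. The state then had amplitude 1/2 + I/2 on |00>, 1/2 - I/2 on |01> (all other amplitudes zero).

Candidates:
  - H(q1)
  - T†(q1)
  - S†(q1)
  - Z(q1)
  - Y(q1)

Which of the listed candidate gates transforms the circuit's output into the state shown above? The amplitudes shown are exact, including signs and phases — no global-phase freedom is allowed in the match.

The unique candidate consistent with the amplitudes is H(q1).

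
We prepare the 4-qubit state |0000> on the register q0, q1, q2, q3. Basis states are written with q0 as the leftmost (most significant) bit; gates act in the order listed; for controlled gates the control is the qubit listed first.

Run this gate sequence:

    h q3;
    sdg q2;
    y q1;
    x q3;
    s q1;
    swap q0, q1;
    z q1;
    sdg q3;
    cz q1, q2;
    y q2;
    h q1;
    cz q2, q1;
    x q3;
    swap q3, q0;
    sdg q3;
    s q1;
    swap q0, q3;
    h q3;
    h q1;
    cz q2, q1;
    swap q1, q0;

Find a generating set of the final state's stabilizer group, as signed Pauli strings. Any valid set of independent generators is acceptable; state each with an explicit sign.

The stabilizer group can be generated by -YIII, -IIIY, -IZII, -IIZI, among other valid generating sets.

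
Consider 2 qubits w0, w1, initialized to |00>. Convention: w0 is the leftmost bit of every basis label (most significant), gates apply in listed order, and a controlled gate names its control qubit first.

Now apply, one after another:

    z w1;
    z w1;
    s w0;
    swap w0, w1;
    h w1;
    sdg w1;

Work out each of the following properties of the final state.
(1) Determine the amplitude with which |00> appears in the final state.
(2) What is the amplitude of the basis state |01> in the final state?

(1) The amplitude on |00> is sqrt(2)/2.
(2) The final state's coefficient on |01> equals -sqrt(2)*I/2.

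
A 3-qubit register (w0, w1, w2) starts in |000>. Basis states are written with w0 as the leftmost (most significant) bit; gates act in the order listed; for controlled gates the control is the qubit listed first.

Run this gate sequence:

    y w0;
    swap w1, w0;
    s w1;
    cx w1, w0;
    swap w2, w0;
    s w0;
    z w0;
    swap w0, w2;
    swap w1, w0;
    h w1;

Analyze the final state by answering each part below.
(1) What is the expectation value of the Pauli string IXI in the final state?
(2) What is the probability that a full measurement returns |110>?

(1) The observable IXI averages to -1.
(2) Outcome |110> occurs with probability 1/2.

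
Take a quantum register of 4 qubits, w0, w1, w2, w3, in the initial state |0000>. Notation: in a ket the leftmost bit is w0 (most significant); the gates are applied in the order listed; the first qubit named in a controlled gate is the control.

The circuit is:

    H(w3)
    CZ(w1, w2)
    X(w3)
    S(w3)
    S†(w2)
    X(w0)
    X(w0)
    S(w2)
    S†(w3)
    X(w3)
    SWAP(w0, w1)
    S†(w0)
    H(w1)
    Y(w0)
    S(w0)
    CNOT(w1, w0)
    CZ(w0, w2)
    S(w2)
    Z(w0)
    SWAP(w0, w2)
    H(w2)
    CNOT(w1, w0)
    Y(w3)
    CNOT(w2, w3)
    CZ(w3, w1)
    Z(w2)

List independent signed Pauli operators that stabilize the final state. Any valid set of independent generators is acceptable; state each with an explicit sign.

The stabilizer group can be generated by -XXZZ, -IZXI, -IZIX, +ZZII, among other valid generating sets. Key observation: the block from step 3 through step 10 cancels to the identity and can be dropped.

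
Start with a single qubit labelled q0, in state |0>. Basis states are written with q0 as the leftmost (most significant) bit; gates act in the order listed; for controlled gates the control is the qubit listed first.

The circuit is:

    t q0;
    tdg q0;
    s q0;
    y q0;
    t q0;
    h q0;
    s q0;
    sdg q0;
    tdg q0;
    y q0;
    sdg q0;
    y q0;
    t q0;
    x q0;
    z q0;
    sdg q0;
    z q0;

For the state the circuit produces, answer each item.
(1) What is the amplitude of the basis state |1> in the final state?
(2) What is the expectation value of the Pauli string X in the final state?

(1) |1> carries amplitude -sqrt(2)*exp(3*I*pi/4)/2 in the final state.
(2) The observable X averages to 1.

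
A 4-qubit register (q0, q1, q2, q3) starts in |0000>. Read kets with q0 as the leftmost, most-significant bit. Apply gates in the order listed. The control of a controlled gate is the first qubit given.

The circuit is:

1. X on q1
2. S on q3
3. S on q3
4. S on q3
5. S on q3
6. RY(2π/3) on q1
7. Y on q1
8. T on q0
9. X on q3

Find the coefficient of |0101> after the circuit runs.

|0101> carries amplitude -sqrt(3)*I/2 in the final state. Key observation: the block from step 2 through step 5 cancels to the identity and can be dropped.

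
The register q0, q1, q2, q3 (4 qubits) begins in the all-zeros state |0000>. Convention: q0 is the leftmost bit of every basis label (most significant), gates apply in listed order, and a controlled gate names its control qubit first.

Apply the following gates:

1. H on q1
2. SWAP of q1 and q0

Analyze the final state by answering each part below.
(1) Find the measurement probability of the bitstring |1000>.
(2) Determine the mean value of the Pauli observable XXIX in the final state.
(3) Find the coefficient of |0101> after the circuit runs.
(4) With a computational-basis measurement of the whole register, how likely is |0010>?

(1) A full measurement returns |1000> with probability 1/2.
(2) The expectation value of XXIX is 0.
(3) The amplitude on |0101> is 0.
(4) A full measurement returns |0010> with probability 0.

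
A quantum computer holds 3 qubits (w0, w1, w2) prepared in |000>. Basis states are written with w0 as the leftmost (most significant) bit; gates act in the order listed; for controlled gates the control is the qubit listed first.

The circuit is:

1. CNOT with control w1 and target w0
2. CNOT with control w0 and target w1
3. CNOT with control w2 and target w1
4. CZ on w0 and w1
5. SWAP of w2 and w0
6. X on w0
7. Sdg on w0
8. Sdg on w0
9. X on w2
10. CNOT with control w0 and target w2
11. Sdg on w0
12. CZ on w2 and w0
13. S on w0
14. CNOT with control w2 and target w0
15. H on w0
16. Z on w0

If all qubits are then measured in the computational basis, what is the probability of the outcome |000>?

A full measurement returns |000> with probability 1/2.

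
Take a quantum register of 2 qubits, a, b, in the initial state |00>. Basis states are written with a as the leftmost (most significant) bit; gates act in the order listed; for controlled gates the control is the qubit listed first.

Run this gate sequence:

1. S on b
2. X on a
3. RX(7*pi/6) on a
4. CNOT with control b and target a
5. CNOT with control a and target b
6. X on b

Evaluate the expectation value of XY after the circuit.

The observable XY averages to 1/2.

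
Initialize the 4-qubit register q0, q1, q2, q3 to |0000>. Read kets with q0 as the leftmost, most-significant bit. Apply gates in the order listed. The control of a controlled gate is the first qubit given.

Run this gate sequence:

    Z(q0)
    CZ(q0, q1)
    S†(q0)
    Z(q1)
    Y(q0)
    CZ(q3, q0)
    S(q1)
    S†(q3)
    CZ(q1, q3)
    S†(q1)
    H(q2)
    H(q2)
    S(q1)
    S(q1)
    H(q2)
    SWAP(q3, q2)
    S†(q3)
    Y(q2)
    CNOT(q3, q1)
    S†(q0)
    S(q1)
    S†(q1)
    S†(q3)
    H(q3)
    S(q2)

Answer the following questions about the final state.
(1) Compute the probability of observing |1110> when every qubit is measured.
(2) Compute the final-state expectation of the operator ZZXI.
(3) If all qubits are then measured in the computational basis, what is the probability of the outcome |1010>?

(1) A full measurement returns |1110> with probability 1/4. Key observation: gates 10-13 undo each other exactly, leaving only the rest of the circuit to track.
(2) The observable ZZXI averages to 0.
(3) A full measurement returns |1010> with probability 1/4.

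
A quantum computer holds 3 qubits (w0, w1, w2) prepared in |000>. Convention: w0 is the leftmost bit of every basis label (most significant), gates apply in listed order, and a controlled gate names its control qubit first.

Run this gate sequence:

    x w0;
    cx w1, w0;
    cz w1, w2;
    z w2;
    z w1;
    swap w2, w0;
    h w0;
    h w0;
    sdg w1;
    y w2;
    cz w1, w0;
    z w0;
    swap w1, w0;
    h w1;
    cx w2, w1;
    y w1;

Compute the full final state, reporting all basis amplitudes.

The resulting statevector has amplitude -sqrt(2)/2 on |000>, sqrt(2)/2 on |010>, and 0 on every other basis state. Key observation: gates 7-8 undo each other exactly, leaving only the rest of the circuit to track.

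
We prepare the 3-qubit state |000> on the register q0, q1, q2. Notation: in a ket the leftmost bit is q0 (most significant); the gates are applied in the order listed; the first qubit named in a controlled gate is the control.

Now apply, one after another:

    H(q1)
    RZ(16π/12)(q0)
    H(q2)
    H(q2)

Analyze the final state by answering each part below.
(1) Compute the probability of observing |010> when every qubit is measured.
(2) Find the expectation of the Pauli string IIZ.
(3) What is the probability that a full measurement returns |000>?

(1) A full measurement returns |010> with probability 1/2. Key observation: gates 3-4 undo each other exactly, leaving only the rest of the circuit to track.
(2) In the final state, IIZ has expectation 1.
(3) A full measurement returns |000> with probability 1/2.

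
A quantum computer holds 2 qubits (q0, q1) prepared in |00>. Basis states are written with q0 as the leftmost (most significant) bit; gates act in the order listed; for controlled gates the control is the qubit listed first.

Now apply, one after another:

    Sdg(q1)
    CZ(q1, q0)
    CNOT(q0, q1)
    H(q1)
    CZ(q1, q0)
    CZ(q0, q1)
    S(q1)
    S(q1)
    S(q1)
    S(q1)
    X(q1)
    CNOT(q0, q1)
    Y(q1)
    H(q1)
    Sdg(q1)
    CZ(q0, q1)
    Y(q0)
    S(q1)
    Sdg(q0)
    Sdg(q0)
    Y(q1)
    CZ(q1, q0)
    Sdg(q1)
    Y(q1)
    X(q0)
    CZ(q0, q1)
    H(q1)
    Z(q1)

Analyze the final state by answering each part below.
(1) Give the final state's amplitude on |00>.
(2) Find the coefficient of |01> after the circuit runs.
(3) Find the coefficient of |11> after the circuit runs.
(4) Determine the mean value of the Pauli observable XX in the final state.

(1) |00> carries amplitude -sqrt(2)/2 in the final state. Key observation: gates 7-10 undo each other exactly, leaving only the rest of the circuit to track.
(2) The final state's coefficient on |01> equals -sqrt(2)/2.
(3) The amplitude on |11> is 0.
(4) In the final state, XX has expectation 0.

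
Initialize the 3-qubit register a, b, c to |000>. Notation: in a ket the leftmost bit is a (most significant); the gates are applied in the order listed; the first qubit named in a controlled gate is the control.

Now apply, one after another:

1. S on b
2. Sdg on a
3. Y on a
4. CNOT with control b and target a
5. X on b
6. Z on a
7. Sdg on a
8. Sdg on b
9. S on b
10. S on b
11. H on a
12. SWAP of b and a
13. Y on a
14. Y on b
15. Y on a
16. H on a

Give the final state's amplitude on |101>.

The final state's coefficient on |101> equals 0.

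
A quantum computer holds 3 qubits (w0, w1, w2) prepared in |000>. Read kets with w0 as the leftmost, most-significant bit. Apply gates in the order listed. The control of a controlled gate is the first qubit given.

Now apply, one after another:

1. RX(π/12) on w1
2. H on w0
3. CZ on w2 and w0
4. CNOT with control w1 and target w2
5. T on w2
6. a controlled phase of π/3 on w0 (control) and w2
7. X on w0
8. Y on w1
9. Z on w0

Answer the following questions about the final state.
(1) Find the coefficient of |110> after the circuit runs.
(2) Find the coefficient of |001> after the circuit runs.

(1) |110> carries amplitude -I*sqrt(6*sqrt(2) + 12)/8 - I*sqrt(4 - 2*sqrt(2))/8 in the final state.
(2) The final state's coefficient on |001> equals (-sqrt(2*sqrt(2) + 4)/8 + sqrt(12 - 6*sqrt(2))/8)*exp(7*I*pi/12).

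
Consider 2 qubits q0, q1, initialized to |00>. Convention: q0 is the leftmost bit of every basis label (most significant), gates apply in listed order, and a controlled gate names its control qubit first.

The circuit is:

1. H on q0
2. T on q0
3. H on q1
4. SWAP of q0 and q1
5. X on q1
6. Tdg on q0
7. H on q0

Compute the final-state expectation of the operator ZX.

The expectation value of ZX is 1/2.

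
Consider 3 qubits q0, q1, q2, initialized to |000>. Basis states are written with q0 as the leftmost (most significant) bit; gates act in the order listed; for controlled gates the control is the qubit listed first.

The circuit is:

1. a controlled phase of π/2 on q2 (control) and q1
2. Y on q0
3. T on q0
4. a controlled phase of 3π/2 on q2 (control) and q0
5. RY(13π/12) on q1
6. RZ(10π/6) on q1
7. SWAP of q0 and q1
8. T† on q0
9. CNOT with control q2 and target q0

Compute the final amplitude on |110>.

The amplitude on |110> is (-sqrt(3*sqrt(2) + 6)/4 - sqrt(2 - sqrt(2))/4)*exp(I*pi/3).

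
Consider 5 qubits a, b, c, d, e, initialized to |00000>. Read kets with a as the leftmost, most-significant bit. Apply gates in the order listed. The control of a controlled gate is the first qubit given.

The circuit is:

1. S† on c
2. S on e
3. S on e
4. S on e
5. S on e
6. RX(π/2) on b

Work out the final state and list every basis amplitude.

The final amplitudes are sqrt(2)/2 on |00000>, -sqrt(2)*I/2 on |01000>, and 0 on every other basis state. Key observation: the block from step 2 through step 5 cancels to the identity and can be dropped.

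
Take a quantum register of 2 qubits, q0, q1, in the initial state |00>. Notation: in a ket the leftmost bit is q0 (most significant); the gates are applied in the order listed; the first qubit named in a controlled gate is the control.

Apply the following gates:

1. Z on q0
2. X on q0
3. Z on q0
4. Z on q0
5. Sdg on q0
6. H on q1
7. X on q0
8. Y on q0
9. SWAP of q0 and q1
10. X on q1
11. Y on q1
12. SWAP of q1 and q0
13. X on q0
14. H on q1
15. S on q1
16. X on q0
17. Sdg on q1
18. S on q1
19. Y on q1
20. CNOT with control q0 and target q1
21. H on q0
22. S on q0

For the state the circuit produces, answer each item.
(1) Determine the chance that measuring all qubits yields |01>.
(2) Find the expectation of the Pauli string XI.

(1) The probability of measuring |01> is 0.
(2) The expectation value of XI is 0.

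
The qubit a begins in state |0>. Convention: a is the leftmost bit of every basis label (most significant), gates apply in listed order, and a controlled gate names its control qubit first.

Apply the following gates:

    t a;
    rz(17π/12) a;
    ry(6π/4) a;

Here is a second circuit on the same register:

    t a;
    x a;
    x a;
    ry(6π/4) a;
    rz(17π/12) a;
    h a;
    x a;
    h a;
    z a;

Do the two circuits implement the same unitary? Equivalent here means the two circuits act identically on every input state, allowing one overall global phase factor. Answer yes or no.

No: there is an input state on which the two circuits produce genuinely different outputs (not merely differing by a phase).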